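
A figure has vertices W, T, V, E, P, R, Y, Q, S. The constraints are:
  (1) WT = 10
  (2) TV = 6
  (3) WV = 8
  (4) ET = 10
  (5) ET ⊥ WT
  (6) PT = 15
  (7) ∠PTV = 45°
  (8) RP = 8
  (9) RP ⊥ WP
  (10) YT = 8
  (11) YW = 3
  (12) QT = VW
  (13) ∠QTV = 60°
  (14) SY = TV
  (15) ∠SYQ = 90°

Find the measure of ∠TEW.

Step 1: By the law of cosines on triangle ETW: EW² = 10² + 10² − 2·10·10·cos(90°) = 200, so EW = 10·√2.
Step 2: By the inverse law of cosines on triangle TEW: cos(∠TEW) = (10² + (10·√2)² − 10²) / (2·10·10·√2) = 200/282.84 = 0.7071, so ∠TEW = 45°.

Therefore, the measure of angle ∠TEW = 45°.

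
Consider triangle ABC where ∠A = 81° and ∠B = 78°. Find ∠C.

angle C = 180 - 81 - 78 = 21 degrees.

21 degrees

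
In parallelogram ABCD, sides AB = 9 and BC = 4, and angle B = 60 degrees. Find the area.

Area = a * b * sin(theta)
Area = 9 * 4 * sin(60 degrees)
Area = 36 * sqrt(3)/2
Area = 18*sqrt(3)

18*sqrt(3)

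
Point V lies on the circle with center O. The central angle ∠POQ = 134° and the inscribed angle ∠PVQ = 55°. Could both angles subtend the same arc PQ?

By the inscribed angle theorem, the inscribed angle for a central angle of 134° should be 134° / 2 = 67°.
The given inscribed angle is 55°, which does not equal 67°.
Therefore, no, they do not correspond to the same arc.

No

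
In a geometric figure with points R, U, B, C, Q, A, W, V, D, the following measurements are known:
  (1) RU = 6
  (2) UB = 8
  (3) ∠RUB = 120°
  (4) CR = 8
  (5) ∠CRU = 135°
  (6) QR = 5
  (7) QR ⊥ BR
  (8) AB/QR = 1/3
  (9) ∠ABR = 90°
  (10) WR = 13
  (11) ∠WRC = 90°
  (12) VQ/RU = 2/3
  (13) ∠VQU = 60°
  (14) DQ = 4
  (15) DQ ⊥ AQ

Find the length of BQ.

Step 1: By the law of cosines on triangle BUR: BR² = 8² + 6² − 2·8·6·cos(120°) = 148, so BR = 2·√37.
Step 2: By the law of cosines on triangle BRQ: BQ² = (2·√37)² + 5² − 2·2·√37·5·cos(90°) = 173, so BQ = √173.

Therefore, the length of BQ = √173.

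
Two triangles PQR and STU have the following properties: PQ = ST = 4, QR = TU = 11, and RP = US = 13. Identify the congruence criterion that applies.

Consider the given information: PQ = ST = 4, QR = TU = 11, and RP = US = 13
This is not ASA or HL: ASA requires two angles and the side between them. HL only applies to right triangles with matching hypotenuse and leg.
The correct criterion is SSS. All three pairs of corresponding sides are equal (Side-Side-Side).

SSS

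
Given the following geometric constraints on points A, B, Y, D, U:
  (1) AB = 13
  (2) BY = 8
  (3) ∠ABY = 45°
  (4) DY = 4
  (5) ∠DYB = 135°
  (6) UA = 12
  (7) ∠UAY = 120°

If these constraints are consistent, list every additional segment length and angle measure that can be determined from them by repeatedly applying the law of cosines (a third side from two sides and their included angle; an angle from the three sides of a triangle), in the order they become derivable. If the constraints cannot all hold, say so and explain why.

The constraints are consistent. Derivable facts, in order:
After 1 step:
- AY ≈ 9.27
- BD ≈ 11.19
After 2 steps:
- YU ≈ 18.47
- ∠AYB = 97.39°
- ∠BAY = 37.61°
- ∠BDY = 30.36°
- ∠DBY = 14.64°
After 3 steps:
- ∠AUY = 25.76°
- ∠AYU = 34.24°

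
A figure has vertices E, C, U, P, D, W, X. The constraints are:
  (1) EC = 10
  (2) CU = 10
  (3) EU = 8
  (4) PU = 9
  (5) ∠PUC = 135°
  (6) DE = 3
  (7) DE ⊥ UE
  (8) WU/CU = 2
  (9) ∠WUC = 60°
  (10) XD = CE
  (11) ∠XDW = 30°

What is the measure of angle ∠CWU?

From the given relations: WU = 2·CU = 2·10 = 20.
Step 1: By the law of cosines on triangle WUC: WC² = 20² + 10² − 2·20·10·cos(60°) = 300, so WC = 10·√3.
Step 2: By the inverse law of cosines on triangle CWU: cos(∠CWU) = ((10·√3)² + 20² − 10²) / (2·10·√3·20) = 600/692.82 = 0.866, so ∠CWU = 30°.

Therefore, the measure of angle ∠CWU = 30°.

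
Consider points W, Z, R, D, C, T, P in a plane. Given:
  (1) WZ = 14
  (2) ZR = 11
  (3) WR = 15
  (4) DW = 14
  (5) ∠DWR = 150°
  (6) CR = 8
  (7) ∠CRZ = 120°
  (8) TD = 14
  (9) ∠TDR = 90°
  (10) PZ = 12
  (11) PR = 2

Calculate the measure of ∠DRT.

Step 1: By the law of cosines on triangle RWD: RD² = 15² + 14² − 2·15·14·cos(150°) = 784.73, so RD ≈ 28.01.
Step 2: By the law of cosines on triangle RDT: RT² = 28.01² + 14² − 2·28.01·14·cos(90°) = 980.73, so RT ≈ 31.32.
Step 3: By the inverse law of cosines on triangle DRT: cos(∠DRT) = (28.01² + 31.32² − 14²) / (2·28.01·31.32) = 1569.46/1754.55 = 0.8945, so ∠DRT = 26.55°.

Therefore, the measure of angle ∠DRT = 26.55°.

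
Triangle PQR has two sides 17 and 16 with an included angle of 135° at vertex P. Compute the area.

Area = (1/2) * PQ * PR * sin(P)
Area = (1/2) * 17 * 16 * sin(135°)
Area = (1/2) * 17 * 16 * sqrt(2)/2
Area = 68*sqrt(2)

68*sqrt(2)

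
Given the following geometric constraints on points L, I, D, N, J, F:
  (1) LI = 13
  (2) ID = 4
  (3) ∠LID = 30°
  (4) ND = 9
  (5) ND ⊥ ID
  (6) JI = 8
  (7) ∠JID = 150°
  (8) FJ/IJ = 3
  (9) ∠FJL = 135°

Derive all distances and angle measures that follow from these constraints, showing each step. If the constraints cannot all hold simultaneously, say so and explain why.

The constraints are consistent.

From the given relations:
  FJ = 3·IJ = 3·8 = 24

Step 1: From LI = 13, ID = 4, and ∠LID = 30°, by the law of cosines:
  LD² = LI² + ID² - 2·LI·ID·cos(30°) = 169 + 16 - 90.07 = 94.93
  LD ≈ 9.74

Step 2: From ID = 4, DN = 9, and ∠IDN = 90°, by the law of cosines:
  IN² = ID² + DN² - 2·ID·DN·cos(90°) = 16 + 81 - 0 = 97
  IN = √97

Step 3: From DI = 4, IJ = 8, and ∠DIJ = 150°, by the law of cosines:
  DJ² = DI² + IJ² - 2·DI·IJ·cos(150°) = 16 + 64 + 55.43 = 135.4
  DJ ≈ 11.64

Step 4: From LD = 9.74, LI = 13, DI = 4, by the inverse law of cosines:
  cos(∠DLI) = (LD² + LI² - DI²) / (2·LD·LI)
  ∠DLI = 11.85°

Step 5: From ID = 4, IN = √97, DN = 9, by the inverse law of cosines:
  cos(∠DIN) = (ID² + IN² - DN²) / (2·ID·IN)
  ∠DIN = 66.04°

Step 6: From DI = 4, DJ = 11.64, IJ = 8, by the inverse law of cosines:
  cos(∠IDJ) = (DI² + DJ² - IJ²) / (2·DI·DJ)
  ∠IDJ = 20.1°

Step 7: From DI = 4, DL = 9.74, IL = 13, by the inverse law of cosines:
  cos(∠IDL) = (DI² + DL² - IL²) / (2·DI·DL)
  ∠IDL = 138.15°

Step 8: From ND = 9, NI = √97, DI = 4, by the inverse law of cosines:
  cos(∠DNI) = (ND² + NI² - DI²) / (2·ND·NI)
  ∠DNI = 23.96°

Step 9: From JD = 11.64, JI = 8, DI = 4, by the inverse law of cosines:
  cos(∠DJI) = (JD² + JI² - DI²) / (2·JD·JI)
  ∠DJI = 9.9°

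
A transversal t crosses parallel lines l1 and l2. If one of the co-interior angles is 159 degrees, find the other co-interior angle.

Co-interior angles sum to 180: 180 - 159 = 21 degrees.

21 degrees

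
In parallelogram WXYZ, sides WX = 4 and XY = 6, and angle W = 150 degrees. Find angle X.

In a parallelogram, consecutive angles are supplementary (sum to 180°).
angle X = 180 - angle W
angle X = 180 - 150
angle X = 30 degrees

30 degrees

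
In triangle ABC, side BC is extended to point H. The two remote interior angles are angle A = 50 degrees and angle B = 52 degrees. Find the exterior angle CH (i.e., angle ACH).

Exterior angle = 50 + 52 = 102 degrees (exterior angle theorem).

102 degrees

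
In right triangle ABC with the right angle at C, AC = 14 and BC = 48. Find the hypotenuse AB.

In a right triangle, the square of the hypotenuse equals the sum of the squares of the two legs.
The legs are 14 and 48, so the hypotenuse = sqrt(196 + 2304) = sqrt(2500) = 50.

50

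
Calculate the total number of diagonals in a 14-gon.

Each of the 14 vertices connects to 11 non-adjacent vertices via diagonals.
Total connections = 14 × 11 = 154, but each diagonal is counted twice.
Number of diagonals = 154 / 2 = 77.

77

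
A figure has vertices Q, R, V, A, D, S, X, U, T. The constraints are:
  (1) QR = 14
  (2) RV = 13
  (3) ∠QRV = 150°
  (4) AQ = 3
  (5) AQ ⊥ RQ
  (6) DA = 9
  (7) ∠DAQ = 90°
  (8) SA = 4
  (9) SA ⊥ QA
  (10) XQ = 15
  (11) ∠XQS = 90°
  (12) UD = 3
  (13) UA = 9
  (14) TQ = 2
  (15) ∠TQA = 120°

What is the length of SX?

Step 1: By the law of cosines on triangle SAQ: SQ² = 4² + 3² − 2·4·3·cos(90°) = 25, so SQ = 5.
Step 2: By the law of cosines on triangle SQX: SX² = 5² + 15² − 2·5·15·cos(90°) = 250, so SX = 5·√10.

Therefore, the length of SX = 5·√10.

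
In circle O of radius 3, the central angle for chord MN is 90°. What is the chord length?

Chord = 2(3) sin(45°) = 3*sqrt(2)

3*sqrt(2)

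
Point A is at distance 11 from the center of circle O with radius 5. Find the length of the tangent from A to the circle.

Let T be the point of tangency. Then OT ⊥ AT (radius ⊥ tangent).
In right triangle OTA: OA² = OT² + AT²
11² = 5² + AT²
AT² = 96, AT = 4*sqrt(6)

4*sqrt(6)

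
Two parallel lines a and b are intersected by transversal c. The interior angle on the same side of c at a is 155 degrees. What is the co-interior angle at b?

Co-interior angles sum to 180: 180 - 155 = 25 degrees.

25 degrees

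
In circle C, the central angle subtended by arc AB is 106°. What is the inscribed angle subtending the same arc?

Inscribed angle = 106° / 2 = 53° (inscribed angle theorem).

53°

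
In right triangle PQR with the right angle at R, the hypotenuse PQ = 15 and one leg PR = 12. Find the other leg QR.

QR = sqrt(15^2 - 12^2) = sqrt(81) = 9

9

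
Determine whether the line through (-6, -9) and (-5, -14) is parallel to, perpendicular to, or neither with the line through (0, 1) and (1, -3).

Slope of line 1: m1 = (-14 - -9)/(-5 - -6) = -5/1 = -5
Slope of line 2: m2 = (-3 - 1)/(1 - 0) = -4/1 = -4
m1 != m2 and m1*m2 = 20 != -1. Neither.

Neither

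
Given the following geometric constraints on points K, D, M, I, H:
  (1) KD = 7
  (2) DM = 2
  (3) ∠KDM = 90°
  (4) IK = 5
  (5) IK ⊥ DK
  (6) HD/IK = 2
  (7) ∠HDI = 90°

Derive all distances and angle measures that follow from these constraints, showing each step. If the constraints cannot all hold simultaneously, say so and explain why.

The constraints are consistent.

From the given relations:
  HD = 2·IK = 2·5 = 10

Step 1: From KD = 7, DM = 2, and ∠KDM = 90°, by the law of cosines:
  KM² = KD² + DM² - 2·KD·DM·cos(90°) = 49 + 4 - 0 = 53
  KM = √53

Step 2: From DK = 7, KI = 5, and ∠DKI = 90°, by the law of cosines:
  DI² = DK² + KI² - 2·DK·KI·cos(90°) = 49 + 25 - 0 = 74
  DI = √74

Step 3: From ID = √74, DH = 10, and ∠IDH = 90°, by the law of cosines:
  IH² = ID² + DH² - 2·ID·DH·cos(90°) = 74 + 100 - 0 = 174
  IH = √174

Step 4: From KD = 7, KM = √53, DM = 2, by the inverse law of cosines:
  cos(∠DKM) = (KD² + KM² - DM²) / (2·KD·KM)
  ∠DKM = 15.95°

Step 5: From DI = √74, DK = 7, IK = 5, by the inverse law of cosines:
  cos(∠IDK) = (DI² + DK² - IK²) / (2·DI·DK)
  ∠IDK = 35.54°

Step 6: From MD = 2, MK = √53, DK = 7, by the inverse law of cosines:
  cos(∠DMK) = (MD² + MK² - DK²) / (2·MD·MK)
  ∠DMK = 74.05°

Step 7: From ID = √74, IK = 5, DK = 7, by the inverse law of cosines:
  cos(∠DIK) = (ID² + IK² - DK²) / (2·ID·IK)
  ∠DIK = 54.46°

Step 8: From ID = √74, IH = √174, DH = 10, by the inverse law of cosines:
  cos(∠DIH) = (ID² + IH² - DH²) / (2·ID·IH)
  ∠DIH = 49.3°

Step 9: From HD = 10, HI = √174, DI = √74, by the inverse law of cosines:
  cos(∠DHI) = (HD² + HI² - DI²) / (2·HD·HI)
  ∠DHI = 40.7°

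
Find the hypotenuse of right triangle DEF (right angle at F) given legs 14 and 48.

In a right triangle, the square of the hypotenuse equals the sum of the squares of the two legs.
The legs are 14 and 48, so the hypotenuse = sqrt(196 + 2304) = sqrt(2500) = 50.

50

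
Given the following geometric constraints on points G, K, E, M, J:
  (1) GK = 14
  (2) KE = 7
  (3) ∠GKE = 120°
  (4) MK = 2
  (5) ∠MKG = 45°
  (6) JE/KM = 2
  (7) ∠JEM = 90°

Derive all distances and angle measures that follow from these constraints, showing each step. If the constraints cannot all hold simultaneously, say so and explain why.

The constraints are consistent.

From the given relations:
  JE = 2·KM = 2·2 = 4

Step 1: From GK = 14, KE = 7, and ∠GKE = 120°, by the law of cosines:
  GE² = GK² + KE² - 2·GK·KE·cos(120°) = 196 + 49 + 98 = 343
  GE = 7·√7

Step 2: From GK = 14, KM = 2, and ∠GKM = 45°, by the law of cosines:
  GM² = GK² + KM² - 2·GK·KM·cos(45°) = 196 + 4 - 39.6 = 160.4
  GM ≈ 12.66

Step 3: From GE = 7·√7, GK = 14, EK = 7, by the inverse law of cosines:
  cos(∠EGK) = (GE² + GK² - EK²) / (2·GE·GK)
  ∠EGK = 19.11°

Step 4: From GK = 14, GM = 12.66, KM = 2, by the inverse law of cosines:
  cos(∠KGM) = (GK² + GM² - KM²) / (2·GK·GM)
  ∠KGM = 6.41°

Step 5: From EG = 7·√7, EK = 7, GK = 14, by the inverse law of cosines:
  cos(∠GEK) = (EG² + EK² - GK²) / (2·EG·EK)
  ∠GEK = 40.89°

Step 6: From MG = 12.66, MK = 2, GK = 14, by the inverse law of cosines:
  cos(∠GMK) = (MG² + MK² - GK²) / (2·MG·MK)
  ∠GMK = 128.59°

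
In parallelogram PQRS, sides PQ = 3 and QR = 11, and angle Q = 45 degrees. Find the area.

Area = a * b * sin(theta)
Area = 3 * 11 * sin(45 degrees)
Area = 33 * sqrt(2)/2
Area = 33*sqrt(2)/2

33*sqrt(2)/2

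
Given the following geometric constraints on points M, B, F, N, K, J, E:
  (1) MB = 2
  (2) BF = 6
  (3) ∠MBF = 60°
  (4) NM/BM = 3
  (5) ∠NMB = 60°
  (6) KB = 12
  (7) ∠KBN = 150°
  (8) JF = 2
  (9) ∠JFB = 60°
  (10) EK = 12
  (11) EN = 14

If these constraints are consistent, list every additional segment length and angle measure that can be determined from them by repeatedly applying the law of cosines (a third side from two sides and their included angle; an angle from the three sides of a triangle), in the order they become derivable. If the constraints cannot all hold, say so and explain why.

The constraints are consistent. Derivable facts, in order:
After 1 step:
- BJ = 2·√7
- BN = 2·√7
- MF = 2·√7
After 2 steps:
- NK ≈ 16.79
- ∠BFM = 19.11°
- ∠BJF = 100.89°
- ∠BMF = 100.89°
- ∠BNM = 19.11°
- ∠FBJ = 19.11°
- ∠MBN = 100.89°
After 3 steps:
- ∠BKN = 9.07°
- ∠BNK = 20.93°
- ∠EKN = 55.2°
- ∠ENK = 44.74°
- ∠KEN = 80.06°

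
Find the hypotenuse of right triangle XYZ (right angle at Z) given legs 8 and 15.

In a right triangle, the square of the hypotenuse equals the sum of the squares of the two legs.
The legs are 8 and 15, so the hypotenuse = sqrt(64 + 225) = sqrt(289) = 17.

17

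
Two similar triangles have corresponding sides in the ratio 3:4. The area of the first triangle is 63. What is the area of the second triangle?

The ratio of areas of similar triangles = (side ratio)^2.
Side ratio = 3:4, so area ratio = 9:16.
Area of the second triangle / Area of the first triangle = 16/9
Area of the second triangle = 63 * 16/9 = 112

112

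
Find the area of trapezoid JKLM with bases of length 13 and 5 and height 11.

Area of a trapezoid = (base1 + base2) * height / 2
Area = (13 + 5) * 11 / 2
Area = 18 * 11 / 2
Area = 198 / 2
Area = 99

99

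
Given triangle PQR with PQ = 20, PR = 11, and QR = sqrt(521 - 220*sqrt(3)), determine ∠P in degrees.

When all three sides of a triangle are known, the law of cosines can be rearranged to find any angle.
cos(C) = (a² + b² - c²) / (2ab) gives cos(P) = sqrt(3)/2.
Taking the inverse cosine: P = 30°.

30°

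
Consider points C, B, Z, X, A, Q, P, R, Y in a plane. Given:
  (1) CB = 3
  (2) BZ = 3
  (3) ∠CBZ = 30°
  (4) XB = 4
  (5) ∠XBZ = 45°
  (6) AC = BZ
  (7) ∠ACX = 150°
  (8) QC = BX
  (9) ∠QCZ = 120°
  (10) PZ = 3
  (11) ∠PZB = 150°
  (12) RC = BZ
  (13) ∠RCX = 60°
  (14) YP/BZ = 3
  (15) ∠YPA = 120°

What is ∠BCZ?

Step 1: By the law of cosines on triangle CBZ: CZ² = 3² + 3² − 2·3·3·cos(30°) = 2.41, so CZ ≈ 1.55.
Step 2: By the inverse law of cosines on triangle BCZ: cos(∠BCZ) = (3² + 1.55² − 3²) / (2·3·1.55) = 2.41/9.32 = 0.2588, so ∠BCZ = 75°.

Therefore, the measure of angle ∠BCZ = 75°.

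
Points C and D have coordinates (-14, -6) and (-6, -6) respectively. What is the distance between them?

d = sqrt((-6 - -14)^2 + (-6 - -6)^2)
d = sqrt(8^2 + 0^2)
d = sqrt(64 + 0)
d = sqrt(64) = 8

8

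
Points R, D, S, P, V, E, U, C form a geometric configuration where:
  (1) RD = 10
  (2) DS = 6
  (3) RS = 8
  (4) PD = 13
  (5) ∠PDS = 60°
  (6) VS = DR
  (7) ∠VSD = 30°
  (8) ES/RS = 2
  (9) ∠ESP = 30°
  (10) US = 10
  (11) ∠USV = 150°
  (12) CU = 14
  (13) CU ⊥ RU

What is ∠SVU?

From the given relations: VS = DR = 10.
Step 1: By the law of cosines on triangle VSU: VU² = 10² + 10² − 2·10·10·cos(150°) = 373.21, so VU ≈ 19.32.
Step 2: By the inverse law of cosines on triangle SVU: cos(∠SVU) = (10² + 19.32² − 10²) / (2·10·19.32) = 373.21/386.37 = 0.9659, so ∠SVU = 15°.

Therefore, the measure of angle ∠SVU = 15°.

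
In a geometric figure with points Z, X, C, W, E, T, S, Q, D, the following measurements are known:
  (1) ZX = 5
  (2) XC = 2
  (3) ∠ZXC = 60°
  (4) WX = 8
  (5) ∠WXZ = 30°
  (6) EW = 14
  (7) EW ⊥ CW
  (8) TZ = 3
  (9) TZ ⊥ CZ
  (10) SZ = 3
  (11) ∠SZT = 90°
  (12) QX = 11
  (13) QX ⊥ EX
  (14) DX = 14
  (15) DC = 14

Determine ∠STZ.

Step 1: By the law of cosines on triangle TZS: TS² = 3² + 3² − 2·3·3·cos(90°) = 18, so TS = 3·√2.
Step 2: By the inverse law of cosines on triangle STZ: cos(∠STZ) = ((3·√2)² + 3² − 3²) / (2·3·√2·3) = 18/25.46 = 0.7071, so ∠STZ = 45°.

Therefore, the measure of angle ∠STZ = 45°.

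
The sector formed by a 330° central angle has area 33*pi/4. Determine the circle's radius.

Sector area A = πr² × θ/360, so r² = 360A / (πθ).
r² = 360 × 33*pi/4 / (π × 330)
r² = 9
r = 3

3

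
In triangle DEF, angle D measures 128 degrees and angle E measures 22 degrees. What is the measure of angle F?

The interior angles sum to 180°: angle F = 180 - 128 - 22 = 30°.
The triangle is obtuse (angles 128°, 22°, 30°).

30 degrees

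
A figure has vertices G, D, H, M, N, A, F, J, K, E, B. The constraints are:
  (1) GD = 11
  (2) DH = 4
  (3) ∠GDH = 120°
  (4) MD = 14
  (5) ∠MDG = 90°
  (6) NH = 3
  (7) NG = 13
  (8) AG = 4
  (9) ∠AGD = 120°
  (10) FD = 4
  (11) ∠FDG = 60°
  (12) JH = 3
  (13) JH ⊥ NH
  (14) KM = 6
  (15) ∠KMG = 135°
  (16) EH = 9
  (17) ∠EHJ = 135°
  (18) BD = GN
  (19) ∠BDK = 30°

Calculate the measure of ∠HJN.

Step 1: By the law of cosines on triangle JHN: JN² = 3² + 3² − 2·3·3·cos(90°) = 18, so JN = 3·√2.
Step 2: By the inverse law of cosines on triangle HJN: cos(∠HJN) = (3² + (3·√2)² − 3²) / (2·3·3·√2) = 18/25.46 = 0.7071, so ∠HJN = 45°.

Therefore, the measure of angle ∠HJN = 45°.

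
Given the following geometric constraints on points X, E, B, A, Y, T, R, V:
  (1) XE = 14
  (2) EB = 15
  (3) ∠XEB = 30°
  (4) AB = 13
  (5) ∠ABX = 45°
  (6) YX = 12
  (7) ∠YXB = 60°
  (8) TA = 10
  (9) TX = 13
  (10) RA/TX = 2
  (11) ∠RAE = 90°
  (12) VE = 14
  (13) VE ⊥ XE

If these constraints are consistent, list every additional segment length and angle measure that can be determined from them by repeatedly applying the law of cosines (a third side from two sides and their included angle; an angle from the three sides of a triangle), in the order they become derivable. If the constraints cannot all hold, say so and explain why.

The constraints are consistent. Derivable facts, in order:
After 1 step:
- XB ≈ 7.57
- XV = 14·√2
After 2 steps:
- BY ≈ 10.51
- XA ≈ 9.33
- ∠BXE = 82.33°
- ∠EBX = 67.67°
- ∠EVX = 45°
- ∠EXV = 45°
After 3 steps:
- ∠ATX = 45.62°
- ∠AXB = 100.02°
- ∠AXT = 49.96°
- ∠BAX = 34.98°
- ∠BYX = 38.58°
- ∠TAX = 84.42°
- ∠XBY = 81.42°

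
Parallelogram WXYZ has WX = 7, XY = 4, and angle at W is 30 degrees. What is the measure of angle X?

In a parallelogram, consecutive angles are supplementary (sum to 180°).
angle X = 180 - angle W
angle X = 180 - 30
angle X = 150 degrees

150 degrees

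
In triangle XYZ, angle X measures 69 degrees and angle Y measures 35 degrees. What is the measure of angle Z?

The interior angles sum to 180°: angle Z = 180 - 69 - 35 = 76°.
The triangle is acute (angles 69°, 35°, 76°).

76 degrees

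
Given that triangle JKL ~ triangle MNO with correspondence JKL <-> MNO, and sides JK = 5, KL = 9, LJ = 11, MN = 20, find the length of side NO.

Similar triangles have proportional sides. Setting up the proportion:
MN / JK = NO / KL
20 / 5 = NO / 9
NO = 9 * 20 / 5 = 36.

36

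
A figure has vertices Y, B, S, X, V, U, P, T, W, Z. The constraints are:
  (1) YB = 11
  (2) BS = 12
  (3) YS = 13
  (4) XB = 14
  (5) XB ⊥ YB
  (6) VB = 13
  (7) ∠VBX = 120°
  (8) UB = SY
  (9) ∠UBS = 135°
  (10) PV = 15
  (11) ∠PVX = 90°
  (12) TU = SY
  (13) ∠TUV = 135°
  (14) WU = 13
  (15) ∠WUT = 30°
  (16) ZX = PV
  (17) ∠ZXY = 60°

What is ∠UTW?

From the given relations: TU = SY = 13.
Step 1: By the law of cosines on triangle TUW: TW² = 13² + 13² − 2·13·13·cos(30°) = 45.28, so TW ≈ 6.73.
Step 2: By the inverse law of cosines on triangle UTW: cos(∠UTW) = (13² + 6.73² − 13²) / (2·13·6.73) = 45.28/174.96 = 0.2588, so ∠UTW = 75°.

Therefore, the measure of angle ∠UTW = 75°.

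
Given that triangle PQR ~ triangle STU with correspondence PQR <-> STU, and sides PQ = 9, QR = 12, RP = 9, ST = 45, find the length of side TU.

Similar triangles have proportional sides. Setting up the proportion:
ST / PQ = TU / QR
45 / 9 = TU / 12
TU = 12 * 45 / 9 = 60.

60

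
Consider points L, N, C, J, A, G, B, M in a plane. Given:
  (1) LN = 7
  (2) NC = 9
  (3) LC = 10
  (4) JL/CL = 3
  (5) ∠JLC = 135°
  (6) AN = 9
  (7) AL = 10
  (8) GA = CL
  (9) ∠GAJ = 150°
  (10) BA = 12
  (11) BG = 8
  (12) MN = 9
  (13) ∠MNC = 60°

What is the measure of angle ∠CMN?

Step 1: By the law of cosines on triangle MNC: MC² = 9² + 9² − 2·9·9·cos(60°) = 81, so MC = 9.
Step 2: By the inverse law of cosines on triangle CMN: cos(∠CMN) = (9² + 9² − 9²) / (2·9·9) = 81/162 = 0.5, so ∠CMN = 60°.

Therefore, the measure of angle ∠CMN = 60°.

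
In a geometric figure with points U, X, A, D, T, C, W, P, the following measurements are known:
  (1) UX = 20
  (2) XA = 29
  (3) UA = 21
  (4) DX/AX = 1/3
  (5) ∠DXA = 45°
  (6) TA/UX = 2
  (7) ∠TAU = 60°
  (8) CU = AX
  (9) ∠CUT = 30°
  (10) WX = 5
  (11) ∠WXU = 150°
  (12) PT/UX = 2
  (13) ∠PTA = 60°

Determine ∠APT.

From the given relations: PT = 2·UX = 2·20 = 40; TA = 2·UX = 2·20 = 40.
Step 1: By the law of cosines on triangle PTA: PA² = 40² + 40² − 2·40·40·cos(60°) = 1600, so PA = 40.
Step 2: By the inverse law of cosines on triangle APT: cos(∠APT) = (40² + 40² − 40²) / (2·40·40) = 1600/3200 = 0.5, so ∠APT = 60°.

Therefore, the measure of angle ∠APT = 60°.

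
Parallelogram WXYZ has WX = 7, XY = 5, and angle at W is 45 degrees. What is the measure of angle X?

In a parallelogram, consecutive angles are supplementary (sum to 180°).
angle X = 180 - angle W
angle X = 180 - 45
angle X = 135 degrees

135 degrees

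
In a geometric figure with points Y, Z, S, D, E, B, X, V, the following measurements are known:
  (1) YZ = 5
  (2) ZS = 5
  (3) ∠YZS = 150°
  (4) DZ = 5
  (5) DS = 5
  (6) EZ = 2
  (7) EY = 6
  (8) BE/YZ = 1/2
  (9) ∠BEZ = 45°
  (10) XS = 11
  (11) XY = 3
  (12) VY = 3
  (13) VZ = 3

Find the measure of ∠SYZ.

Step 1: By the law of cosines on triangle YZS: YS² = 5² + 5² − 2·5·5·cos(150°) = 93.3, so YS ≈ 9.66.
Step 2: By the inverse law of cosines on triangle SYZ: cos(∠SYZ) = (9.66² + 5² − 5²) / (2·9.66·5) = 93.3/96.59 = 0.9659, so ∠SYZ = 15°.

Therefore, the measure of angle ∠SYZ = 15°.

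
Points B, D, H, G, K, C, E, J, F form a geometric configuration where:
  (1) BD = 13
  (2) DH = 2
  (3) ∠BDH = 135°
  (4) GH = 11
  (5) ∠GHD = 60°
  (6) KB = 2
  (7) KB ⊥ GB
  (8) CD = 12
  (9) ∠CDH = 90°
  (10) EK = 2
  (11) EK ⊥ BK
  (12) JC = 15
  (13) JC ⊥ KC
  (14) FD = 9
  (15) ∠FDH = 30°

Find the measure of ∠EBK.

Step 1: By the law of cosines on triangle BKE: BE² = 2² + 2² − 2·2·2·cos(90°) = 8, so BE = 2·√2.
Step 2: By the inverse law of cosines on triangle EBK: cos(∠EBK) = ((2·√2)² + 2² − 2²) / (2·2·√2·2) = 8/11.31 = 0.7071, so ∠EBK = 45°.

Therefore, the measure of angle ∠EBK = 45°.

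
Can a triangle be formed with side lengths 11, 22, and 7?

Check the triangle inequality: 11 + 7 = 18 ≤ 22.
Since the sum of two sides does not exceed the third, no triangle can be formed.

No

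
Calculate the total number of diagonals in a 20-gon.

Total line segments between 20 vertices = C(20,2) = 190.
Subtract the 20 sides: 190 - 20 = 170 diagonals.

170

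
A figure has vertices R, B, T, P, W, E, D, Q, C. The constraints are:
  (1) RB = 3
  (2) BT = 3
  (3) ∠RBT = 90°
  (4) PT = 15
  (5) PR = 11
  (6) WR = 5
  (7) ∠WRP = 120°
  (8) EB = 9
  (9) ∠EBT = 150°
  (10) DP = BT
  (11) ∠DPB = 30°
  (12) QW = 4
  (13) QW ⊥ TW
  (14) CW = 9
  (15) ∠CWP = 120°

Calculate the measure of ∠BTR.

Step 1: By the law of cosines on triangle TBR: TR² = 3² + 3² − 2·3·3·cos(90°) = 18, so TR = 3·√2.
Step 2: By the inverse law of cosines on triangle BTR: cos(∠BTR) = (3² + (3·√2)² − 3²) / (2·3·3·√2) = 18/25.46 = 0.7071, so ∠BTR = 45°.

Therefore, the measure of angle ∠BTR = 45°.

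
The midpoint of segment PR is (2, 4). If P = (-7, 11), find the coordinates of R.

Using the midpoint formula: M = ((x1 + x2)/2, (y1 + y2)/2)
We know M = (2, 4) and P = (-7, 11)
For x: 2 = (-7 + x2)/2, so x2 = 2*2 - -7 = 11
For y: 4 = (11 + y2)/2, so y2 = 2*4 - 11 = -3
R = (11, -3)

(11, -3)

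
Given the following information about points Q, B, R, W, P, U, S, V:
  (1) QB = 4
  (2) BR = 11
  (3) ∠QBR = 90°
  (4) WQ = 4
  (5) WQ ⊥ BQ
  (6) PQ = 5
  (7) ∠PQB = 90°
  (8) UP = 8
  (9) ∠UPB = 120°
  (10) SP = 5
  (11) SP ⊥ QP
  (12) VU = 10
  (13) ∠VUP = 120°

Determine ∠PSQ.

Step 1: By the law of cosines on triangle SPQ: SQ² = 5² + 5² − 2·5·5·cos(90°) = 50, so SQ = 5·√2.
Step 2: By the inverse law of cosines on triangle PSQ: cos(∠PSQ) = (5² + (5·√2)² − 5²) / (2·5·5·√2) = 50/70.71 = 0.7071, so ∠PSQ = 45°.

Therefore, the measure of angle ∠PSQ = 45°.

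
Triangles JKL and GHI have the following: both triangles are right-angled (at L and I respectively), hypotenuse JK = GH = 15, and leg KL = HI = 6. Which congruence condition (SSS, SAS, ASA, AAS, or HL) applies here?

The given information matches HL: The hypotenuse and one leg of two right triangles are equal (Hypotenuse-Leg).

HL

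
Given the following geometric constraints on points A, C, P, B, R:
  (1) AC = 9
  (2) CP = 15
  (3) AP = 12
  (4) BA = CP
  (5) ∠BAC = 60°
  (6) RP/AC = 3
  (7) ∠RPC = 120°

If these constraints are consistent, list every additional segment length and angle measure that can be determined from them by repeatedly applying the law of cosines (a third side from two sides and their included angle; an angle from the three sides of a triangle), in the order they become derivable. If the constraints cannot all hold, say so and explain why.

The constraints are consistent. Derivable facts, in order:
After 1 step:
- CB = 3·√19
- CR = 3·√151
- ∠ACP = 53.13°
- ∠APC = 36.87°
- ∠CAP = 90°
After 2 steps:
- ∠ABC = 36.59°
- ∠ACB = 83.41°
- ∠CRP = 20.63°
- ∠PCR = 39.37°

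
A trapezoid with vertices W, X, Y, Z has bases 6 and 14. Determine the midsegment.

midsegment = (6 + 14) / 2 = 20 / 2 = 10

10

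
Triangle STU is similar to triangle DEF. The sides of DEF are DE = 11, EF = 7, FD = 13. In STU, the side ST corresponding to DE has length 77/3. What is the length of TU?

Since the triangles are similar, the ratio of corresponding sides is constant.
Scale factor k = ST / DE = 77/3 / 11 = 7/3
TU = k * EF = 7/3 * 7 = 49/3

49/3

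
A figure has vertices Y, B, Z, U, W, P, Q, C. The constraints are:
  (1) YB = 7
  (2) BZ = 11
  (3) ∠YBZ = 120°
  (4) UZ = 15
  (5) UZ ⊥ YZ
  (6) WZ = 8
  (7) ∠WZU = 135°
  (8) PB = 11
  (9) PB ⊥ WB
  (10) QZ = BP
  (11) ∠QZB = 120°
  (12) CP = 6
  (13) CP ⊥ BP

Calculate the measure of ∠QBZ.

From the given relations: QZ = BP = 11.
Step 1: By the law of cosines on triangle BZQ: BQ² = 11² + 11² − 2·11·11·cos(120°) = 363, so BQ = 11·√3.
Step 2: By the inverse law of cosines on triangle QBZ: cos(∠QBZ) = ((11·√3)² + 11² − 11²) / (2·11·√3·11) = 363/419.16 = 0.866, so ∠QBZ = 30°.

Therefore, the measure of angle ∠QBZ = 30°.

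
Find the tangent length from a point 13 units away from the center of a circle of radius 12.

tangent = √(d² - r²) = √(13² - 12²) = √(169 - 144) = √25 = 5

5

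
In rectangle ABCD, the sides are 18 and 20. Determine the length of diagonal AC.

d = sqrt(18^2 + 20^2) = sqrt(724) = 2*sqrt(181)

2*sqrt(181)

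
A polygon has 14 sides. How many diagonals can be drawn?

The number of diagonals in an n-gon is n(n - 3)/2.
For n = 14: 14(14 - 3)/2 = 14 × 11 / 2 = 77.

77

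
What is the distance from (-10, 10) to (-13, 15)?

d = sqrt((-13 - -10)^2 + (15 - 10)^2)
d = sqrt(-3^2 + 5^2)
d = sqrt(9 + 25)
d = sqrt(34)

sqrt(34)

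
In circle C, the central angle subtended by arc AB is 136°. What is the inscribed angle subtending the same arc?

An inscribed angle intercepts an arc from a point on the circle, while the central angle intercepts the same arc from the center.
The inscribed angle is always half the central angle: 136° / 2 = 68°.

68°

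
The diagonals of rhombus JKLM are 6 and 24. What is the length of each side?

In a rhombus, the diagonals bisect each other perpendicularly, creating four congruent right triangles.
Each triangle has legs 3 (half of 6) and 12 (half of 24).
The hypotenuse of each right triangle is a side of the rhombus:
side = sqrt(3^2 + 12^2) = sqrt(153) = 3*sqrt(17)

3*sqrt(17)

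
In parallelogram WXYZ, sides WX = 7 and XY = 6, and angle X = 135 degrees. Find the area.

Area = 7 * 6 * sin(135°) = 42 * sqrt(2)/2 = 21*sqrt(2)

21*sqrt(2)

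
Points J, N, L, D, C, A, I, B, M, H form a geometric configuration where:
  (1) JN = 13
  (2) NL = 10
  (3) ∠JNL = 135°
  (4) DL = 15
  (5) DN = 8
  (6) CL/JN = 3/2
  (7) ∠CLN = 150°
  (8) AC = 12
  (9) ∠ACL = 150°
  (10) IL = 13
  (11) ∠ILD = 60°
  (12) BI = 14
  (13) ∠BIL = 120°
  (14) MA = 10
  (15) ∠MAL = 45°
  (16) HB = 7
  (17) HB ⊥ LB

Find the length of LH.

Step 1: By the law of cosines on triangle LIB: LB² = 13² + 14² − 2·13·14·cos(120°) = 547, so LB ≈ 23.39.
Step 2: By the law of cosines on triangle LBH: LH² = 23.39² + 7² − 2·23.39·7·cos(90°) = 596, so LH = 2·√149.

Therefore, the length of LH = 2·√149.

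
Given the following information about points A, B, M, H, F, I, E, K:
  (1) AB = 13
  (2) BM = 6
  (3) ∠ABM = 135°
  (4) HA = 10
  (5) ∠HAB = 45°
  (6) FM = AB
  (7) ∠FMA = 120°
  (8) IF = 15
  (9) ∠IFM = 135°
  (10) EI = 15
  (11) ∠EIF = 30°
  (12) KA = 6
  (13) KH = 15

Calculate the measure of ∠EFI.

Step 1: By the law of cosines on triangle FIE: FE² = 15² + 15² − 2·15·15·cos(30°) = 60.29, so FE ≈ 7.76.
Step 2: By the inverse law of cosines on triangle EFI: cos(∠EFI) = (7.76² + 15² − 15²) / (2·7.76·15) = 60.29/232.94 = 0.2588, so ∠EFI = 75°.

Therefore, the measure of angle ∠EFI = 75°.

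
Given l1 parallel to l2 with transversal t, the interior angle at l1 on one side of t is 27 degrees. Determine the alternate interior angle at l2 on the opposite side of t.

Alternate interior angles lie on opposite sides of the transversal, between the parallel lines.
By the alternate interior angle theorem, they are equal: 27 degrees.

27 degrees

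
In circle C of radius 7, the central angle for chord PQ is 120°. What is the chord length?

Drop a perpendicular from the center to the chord, bisecting both the chord and the central angle.
Each half-chord = r sin(θ/2) = 7 sin(60°).
The full chord = 2 × 7 × sin(60°) = 7*sqrt(3).

7*sqrt(3)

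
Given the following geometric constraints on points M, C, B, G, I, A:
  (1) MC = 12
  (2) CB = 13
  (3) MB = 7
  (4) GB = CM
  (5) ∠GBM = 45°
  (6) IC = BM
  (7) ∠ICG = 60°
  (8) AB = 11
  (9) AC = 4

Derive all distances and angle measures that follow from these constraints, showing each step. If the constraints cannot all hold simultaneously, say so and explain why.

The constraints are consistent.

From the given relations:
  GB = CM = 12
  IC = BM = 7

Step 1: From MB = 7, BG = 12, and ∠MBG = 45°, by the law of cosines:
  MG² = MB² + BG² - 2·MB·BG·cos(45°) = 49 + 144 - 118.8 = 74.21
  MG ≈ 8.61

Step 2: From MB = 7, MC = 12, BC = 13, by the inverse law of cosines:
  cos(∠BMC) = (MB² + MC² - BC²) / (2·MB·MC)
  ∠BMC = 81.79°

Step 3: From CA = 4, CB = 13, AB = 11, by the inverse law of cosines:
  cos(∠ACB) = (CA² + CB² - AB²) / (2·CA·CB)
  ∠ACB = 52.02°

Step 4: From CB = 13, CM = 12, BM = 7, by the inverse law of cosines:
  cos(∠BCM) = (CB² + CM² - BM²) / (2·CB·CM)
  ∠BCM = 32.2°

Step 5: From BA = 11, BC = 13, AC = 4, by the inverse law of cosines:
  cos(∠ABC) = (BA² + BC² - AC²) / (2·BA·BC)
  ∠ABC = 16.66°

Step 6: From BC = 13, BM = 7, CM = 12, by the inverse law of cosines:
  cos(∠CBM) = (BC² + BM² - CM²) / (2·BC·BM)
  ∠CBM = 66.01°

Step 7: From AB = 11, AC = 4, BC = 13, by the inverse law of cosines:
  cos(∠BAC) = (AB² + AC² - BC²) / (2·AB·AC)
  ∠BAC = 111.32°

Step 8: From MB = 7, MG = 8.61, BG = 12, by the inverse law of cosines:
  cos(∠BMG) = (MB² + MG² - BG²) / (2·MB·MG)
  ∠BMG = 99.93°

Step 9: From GB = 12, GM = 8.61, BM = 7, by the inverse law of cosines:
  cos(∠BGM) = (GB² + GM² - BM²) / (2·GB·GM)
  ∠BGM = 35.07°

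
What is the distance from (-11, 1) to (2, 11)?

d = sqrt((2 - -11)^2 + (11 - 1)^2)
d = sqrt(13^2 + 10^2)
d = sqrt(169 + 100)
d = sqrt(269)

sqrt(269)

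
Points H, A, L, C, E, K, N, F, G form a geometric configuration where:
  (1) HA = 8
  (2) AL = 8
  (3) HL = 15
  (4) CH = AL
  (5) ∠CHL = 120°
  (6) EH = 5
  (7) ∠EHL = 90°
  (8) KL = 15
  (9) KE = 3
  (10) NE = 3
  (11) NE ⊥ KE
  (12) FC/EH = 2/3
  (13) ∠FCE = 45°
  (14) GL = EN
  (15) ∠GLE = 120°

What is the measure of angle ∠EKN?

Step 1: By the law of cosines on triangle KEN: KN² = 3² + 3² − 2·3·3·cos(90°) = 18, so KN = 3·√2.
Step 2: By the inverse law of cosines on triangle EKN: cos(∠EKN) = (3² + (3·√2)² − 3²) / (2·3·3·√2) = 18/25.46 = 0.7071, so ∠EKN = 45°.

Therefore, the measure of angle ∠EKN = 45°.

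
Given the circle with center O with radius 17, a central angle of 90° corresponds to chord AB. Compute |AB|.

Chord length = 2r sin(θ/2)
= 2 × 17 × sin(90°/2)
= 2 × 17 × sin(45°)
= 17*sqrt(2)

17*sqrt(2)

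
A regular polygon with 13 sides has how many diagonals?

The number of diagonals in an n-gon is n(n - 3)/2.
For n = 13: 13(13 - 3)/2 = 13 × 10 / 2 = 65.

65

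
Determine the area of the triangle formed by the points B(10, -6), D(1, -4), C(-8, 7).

The Shoelace formula computes the area from vertex coordinates by summing cross products.
For vertices (10,-6), (1,-4), (-8,7):
Signed sum = 10*-4 - 1*-6 + 1*7 - -8*-4 + -8*-6 - 10*7
= -34 + -25 + -22 = -81
Area = (1/2)|-81| = 81/2.

81/2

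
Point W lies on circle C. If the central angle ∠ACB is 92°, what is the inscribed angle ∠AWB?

An inscribed angle intercepts an arc from a point on the circle, while the central angle intercepts the same arc from the center.
The inscribed angle is always half the central angle: 92° / 2 = 46°.

46°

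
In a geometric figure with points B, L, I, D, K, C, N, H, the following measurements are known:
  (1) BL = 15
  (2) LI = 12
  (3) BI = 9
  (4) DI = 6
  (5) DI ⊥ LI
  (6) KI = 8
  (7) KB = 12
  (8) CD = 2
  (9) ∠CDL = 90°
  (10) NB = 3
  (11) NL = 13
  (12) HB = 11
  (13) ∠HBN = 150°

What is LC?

Step 1: By the law of cosines on triangle LID: LD² = 12² + 6² − 2·12·6·cos(90°) = 180, so LD = 6·√5.
Step 2: By the law of cosines on triangle LDC: LC² = (6·√5)² + 2² − 2·6·√5·2·cos(90°) = 184, so LC = 2·√46.

Therefore, the length of LC = 2·√46.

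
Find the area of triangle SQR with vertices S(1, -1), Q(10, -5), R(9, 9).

Shoelace: Area = (1/2)|1(-5-9) + 10(9--1) + 9(-1--5)| = (1/2)(122) = 61

61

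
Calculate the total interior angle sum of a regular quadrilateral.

The sum of interior angles of an n-sided polygon is (n - 2) * 180.
For n = 4: (4 - 2) * 180 = 2 * 180 = 360 degrees.

360 degrees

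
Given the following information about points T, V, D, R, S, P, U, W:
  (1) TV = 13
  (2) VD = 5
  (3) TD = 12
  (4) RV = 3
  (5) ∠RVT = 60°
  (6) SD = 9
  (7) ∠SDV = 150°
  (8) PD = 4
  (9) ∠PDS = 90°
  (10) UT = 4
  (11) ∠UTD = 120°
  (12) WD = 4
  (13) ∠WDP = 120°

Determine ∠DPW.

Step 1: By the law of cosines on triangle PDW: PW² = 4² + 4² − 2·4·4·cos(120°) = 48, so PW = 4·√3.
Step 2: By the inverse law of cosines on triangle DPW: cos(∠DPW) = (4² + (4·√3)² − 4²) / (2·4·4·√3) = 48/55.43 = 0.866, so ∠DPW = 30°.

Therefore, the measure of angle ∠DPW = 30°.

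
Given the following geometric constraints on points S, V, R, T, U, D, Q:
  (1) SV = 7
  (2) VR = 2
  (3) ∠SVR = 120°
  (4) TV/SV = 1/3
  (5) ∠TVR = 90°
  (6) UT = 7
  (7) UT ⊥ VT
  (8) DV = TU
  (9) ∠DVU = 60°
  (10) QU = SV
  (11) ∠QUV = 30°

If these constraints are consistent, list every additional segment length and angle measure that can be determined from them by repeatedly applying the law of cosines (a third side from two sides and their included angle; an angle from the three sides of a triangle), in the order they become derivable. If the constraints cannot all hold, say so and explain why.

The constraints are consistent. Derivable facts, in order:
After 1 step:
- RT ≈ 3.07
- SR = √67
- VU = 7/3·√10
After 2 steps:
- UD ≈ 7.2
- VQ ≈ 3.74
- ∠RSV = 12.22°
- ∠RTV = 40.6°
- ∠SRV = 47.78°
- ∠TRV = 49.4°
- ∠TUV = 18.43°
- ∠TVU = 71.57°
After 3 steps:
- ∠DUV = 57.39°
- ∠QVU = 69.39°
- ∠UDV = 62.61°
- ∠UQV = 80.61°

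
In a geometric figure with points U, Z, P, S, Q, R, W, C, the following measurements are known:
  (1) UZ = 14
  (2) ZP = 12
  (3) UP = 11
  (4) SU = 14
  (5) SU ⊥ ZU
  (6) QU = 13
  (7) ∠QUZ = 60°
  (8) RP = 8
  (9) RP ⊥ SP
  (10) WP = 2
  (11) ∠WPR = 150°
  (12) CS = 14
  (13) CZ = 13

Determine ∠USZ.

Step 1: By the law of cosines on triangle SUZ: SZ² = 14² + 14² − 2·14·14·cos(90°) = 392, so SZ = 14·√2.
Step 2: By the inverse law of cosines on triangle USZ: cos(∠USZ) = (14² + (14·√2)² − 14²) / (2·14·14·√2) = 392/554.37 = 0.7071, so ∠USZ = 45°.

Therefore, the measure of angle ∠USZ = 45°.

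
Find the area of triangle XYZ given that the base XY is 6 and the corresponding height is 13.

Area = (1/2)(6)(13) = 39

39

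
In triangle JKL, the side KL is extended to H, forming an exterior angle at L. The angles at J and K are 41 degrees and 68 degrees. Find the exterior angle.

The interior angle at L is 180 - 41 - 68 = 71 degrees.
The exterior angle and interior angle at L are supplementary:
Exterior angle = 180 - 71 = 109 degrees.

109 degrees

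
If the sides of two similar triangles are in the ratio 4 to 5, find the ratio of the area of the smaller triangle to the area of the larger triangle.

The ratio of areas of similar triangles equals the square of the side ratio.
Side ratio = 4:5
Area ratio = (4/5)^2 = 16/25 = 16:25

16:25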